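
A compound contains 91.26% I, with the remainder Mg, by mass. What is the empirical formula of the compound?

I2Mg

Assume 100 g: 91.26 g I, 8.74 g Mg.
n(I) = 91.26/126.90 = 0.7191, n(Mg) = 8.74/24.31 = 0.3595
Smallest is Mg at 0.3595 mol; normalising gives I 2.000, Mg 1.000
≈ 2:1 → I2Mg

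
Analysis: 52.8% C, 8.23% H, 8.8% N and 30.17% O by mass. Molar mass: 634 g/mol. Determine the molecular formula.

C28H52N4O12

Assume 100 g: 52.8 g C, 8.23 g H, 8.8 g N, 30.17 g O.
n(C) = 52.8/12.01 = 4.396, n(H) = 8.23/1.008 = 8.165, n(N) = 8.8/14.01 = 0.6281, n(O) = 30.17/16.00 = 1.886
Smallest is N at 0.6281 mol; normalising gives C 6.999, H 12.999, N 1.000, O 3.002
Ratio ≈ 7:13:1:3, so the empirical formula is C7H13NO3
Empirical-formula mass = 159.18 g/mol
n = 634 / 159.18 = 3.98 ≈ 4
Molecular formula = (C7H13NO3)×4 = C28H52N4O12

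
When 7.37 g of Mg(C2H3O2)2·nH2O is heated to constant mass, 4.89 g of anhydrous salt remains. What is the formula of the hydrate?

Mass of water lost = 7.37 − 4.89 = 2.48 g → 2.48 / 18.02 = 0.1376 mol H2O
Molar mass of Mg(C2H3O2)2 = 142.40 g/mol → mol Mg(C2H3O2)2 = 4.89 / 142.40 = 0.03434
n = 0.1376 / 0.03434 = 4.01 ≈ 4 → Mg(C2H3O2)2·4H2O

Mg(C2H3O2)2·4H2O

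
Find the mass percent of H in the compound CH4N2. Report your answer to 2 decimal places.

9.15%

Molar mass = 1(12.01) + 4(1.008) + 2(14.01) = 44.062 g/mol
Mass of H per mole = 4 × 1.008 = 4.032 g
% H = 4.032 / 44.062 × 100 = 9.15%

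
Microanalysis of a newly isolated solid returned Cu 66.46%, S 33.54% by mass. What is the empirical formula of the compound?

Assume 100 g: 66.46 g Cu, 33.54 g S.
Cu: 66.46 g ÷ 63.55 g/mol = 1.046 mol
S: 33.54 g ÷ 32.07 g/mol = 1.046 mol
Smallest is Cu at 1.046 mol; normalising gives Cu 1.000, S 1.000
≈ 1:1 → CuS

CuS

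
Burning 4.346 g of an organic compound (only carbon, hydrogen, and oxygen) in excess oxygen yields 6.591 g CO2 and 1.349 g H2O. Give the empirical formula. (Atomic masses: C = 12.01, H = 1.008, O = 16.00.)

CHO

mol C = 6.591 / 44.01 = 0.1498; mass C = 0.1498 × 12.01 = 1.799 g
mol H = 2 × (1.349 / 18.02) = 0.1497; mass H = 0.1497 × 1.008 = 0.1509 g
mass O = 4.346 − (1.950) = 2.396 g → mol O = 0.1498
Smallest is H at 0.1497 mol; normalising gives C 1.000, H 1.000, O 1.000
→ CHO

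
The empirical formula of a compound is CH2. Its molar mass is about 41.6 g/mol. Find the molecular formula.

Empirical-formula mass = 14.03 g/mol
n = 41.6 / 14.03 = 2.97 ≈ 3
Molecular formula = (CH2)3 = C3H6

C3H6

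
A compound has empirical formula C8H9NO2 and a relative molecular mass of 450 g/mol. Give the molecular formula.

C24H27N3O6

Empirical-formula mass = 151.16 g/mol
n = 450 / 151.16 = 2.98 ≈ 3
Molecular formula = (C8H9NO2)3 = C24H27N3O6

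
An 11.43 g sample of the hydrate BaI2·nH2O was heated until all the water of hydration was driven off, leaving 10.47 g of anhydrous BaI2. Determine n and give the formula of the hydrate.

BaI2·2H2O

Mass of water lost = 11.43 − 10.47 = 0.96 g → 0.96 / 18.02 = 0.05327 mol H2O
Molar mass of BaI2 = 391.13 g/mol → mol BaI2 = 10.47 / 391.13 = 0.02677
n = 0.05327 / 0.02677 = 1.99 ≈ 2 → BaI2·2H2O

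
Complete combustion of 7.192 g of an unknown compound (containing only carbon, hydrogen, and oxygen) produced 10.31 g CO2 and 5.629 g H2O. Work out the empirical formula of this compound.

mol C = 10.31 / 44.01 = 0.2343; mass C = 0.2343 × 12.01 = 2.814 g
mol H = 2 × (5.629 / 18.02) = 0.6248; mass H = 0.6248 × 1.008 = 0.6297 g
mass O = 7.192 − (3.443) = 3.749 g → mol O = 0.2343
Ratios (÷ 0.2343): C 1.000, H 2.667, O 1.000
Multiply by 3: C 3.00, H 8.00, O 3.00 → C3H8O3

C3H8O3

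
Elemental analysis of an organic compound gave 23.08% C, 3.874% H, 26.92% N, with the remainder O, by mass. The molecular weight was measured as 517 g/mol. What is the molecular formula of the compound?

Assume 100 g: 23.08 g C, 3.874 g H, 26.92 g N, 46.126 g O.
Moles — C: 23.08 / 12.01 = 1.922 mol; H: 3.874 / 1.008 = 3.843 mol; N: 26.92 / 14.01 = 1.921 mol; O: 46.126 / 16.00 = 2.883 mol
Ratios (÷ 1.921): C 1.000, H 2.000, N 1.000, O 1.500
×2: C 2.00, H 4.00, N 2.00, O 3.00 → C2H4N2O3
Empirical-formula mass = 104.07 g/mol
n = 517 / 104.07 = 4.97 ≈ 5
Molecular formula = (C2H4N2O3)×5 = C10H20N10O15

C10H20N10O15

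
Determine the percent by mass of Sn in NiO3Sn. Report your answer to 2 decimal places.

52.67%

Molar mass = 1(58.69) + 3(16.00) + 1(118.71) = 225.400 g/mol
Mass of Sn per mole = 1 × 118.71 = 118.710 g
% Sn = 118.710 / 225.400 × 100 = 52.67%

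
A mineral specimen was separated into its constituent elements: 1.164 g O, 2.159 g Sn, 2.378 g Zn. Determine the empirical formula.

Moles — O: 1.164 / 16.00 = 0.07275 mol; Sn: 2.159 / 118.71 = 0.01819 mol; Zn: 2.378 / 65.38 = 0.03637 mol
Divide by the smallest (0.01819 mol Sn): O 4.000, Sn 1.000, Zn 2.000
≈ 4:1:2 → O4SnZn2

O4SnZn2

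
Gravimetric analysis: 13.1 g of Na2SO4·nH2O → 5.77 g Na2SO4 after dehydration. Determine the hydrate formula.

Na2SO4·10H2O

Mass of water lost = 13.1 − 5.77 = 7.33 g → 7.33 / 18.02 = 0.4068 mol H2O
Molar mass of Na2SO4 = 142.05 g/mol → mol Na2SO4 = 5.77 / 142.05 = 0.04062
n = 0.4068 / 0.04062 = 10.01 ≈ 10 → Na2SO4·10H2O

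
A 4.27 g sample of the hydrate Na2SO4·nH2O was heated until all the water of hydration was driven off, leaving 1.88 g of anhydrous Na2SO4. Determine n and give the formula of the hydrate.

Mass of water lost = 4.27 − 1.88 = 2.39 g → 2.39 / 18.02 = 0.1326 mol H2O
Molar mass of Na2SO4 = 142.05 g/mol → mol Na2SO4 = 1.88 / 142.05 = 0.01323
n = 0.1326 / 0.01323 = 10.02 ≈ 10 → Na2SO4·10H2O

Na2SO4·10H2O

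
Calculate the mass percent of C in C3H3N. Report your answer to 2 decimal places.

67.90%

Molar mass = 3(12.01) + 3(1.008) + 1(14.01) = 53.064 g/mol
Mass of C per mole = 3 × 12.01 = 36.030 g
% C = 36.030 / 53.064 × 100 = 67.90%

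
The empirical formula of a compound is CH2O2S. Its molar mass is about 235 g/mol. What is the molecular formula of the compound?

Empirical-formula mass = 78.10 g/mol
n = 235 / 78.10 = 3.01 ≈ 3
Molecular formula = (CH2O2S)3 = C3H6O6S3

C3H6O6S3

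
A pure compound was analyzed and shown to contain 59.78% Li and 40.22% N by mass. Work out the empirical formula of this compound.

Assume 100 g: 59.78 g Li, 40.22 g N.
n(Li) = 59.78/6.94 = 8.614, n(N) = 40.22/14.01 = 2.871
Smallest is N at 2.871 mol; normalising gives Li 3.000, N 1.000
→ Li3N

Li3N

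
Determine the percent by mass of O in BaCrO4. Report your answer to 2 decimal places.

25.26%

Molar mass = 1(137.33) + 1(52.00) + 4(16.00) = 253.330 g/mol
Mass of O per mole = 4 × 16.00 = 64.000 g
% O = 64.000 / 253.330 × 100 = 25.26%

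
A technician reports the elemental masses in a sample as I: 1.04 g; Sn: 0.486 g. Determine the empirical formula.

n(I) = 1.04/126.90 = 0.008195, n(Sn) = 0.486/118.71 = 0.004094
Smallest is Sn at 0.004094 mol; normalising gives I 2.002, Sn 1.000
Ratio ≈ 2:1, so the empirical formula is I2Sn

I2Sn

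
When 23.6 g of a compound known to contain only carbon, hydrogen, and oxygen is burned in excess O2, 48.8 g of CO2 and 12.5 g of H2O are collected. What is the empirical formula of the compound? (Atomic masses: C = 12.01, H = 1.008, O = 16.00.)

mol C = 48.8 / 44.01 = 1.109; mass C = 1.109 × 12.01 = 13.32 g
mol H = 2 × (12.5 / 18.02) = 1.387; mass H = 1.387 × 1.008 = 1.398 g
mass O = 23.6 − (14.72) = 8.884 g → mol O = 0.5553
Divide by the smallest (0.5553 mol O): C 1.997, H 2.498, O 1.000
×2: C 3.99, H 5.00, O 2.00 → C4H5O2

C4H5O2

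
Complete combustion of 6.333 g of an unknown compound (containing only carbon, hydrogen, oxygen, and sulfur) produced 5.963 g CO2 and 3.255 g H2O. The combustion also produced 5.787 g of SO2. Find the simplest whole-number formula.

mol C = 5.963 / 44.01 = 0.1355; mass C = 0.1355 × 12.01 = 1.627 g
mol H = 2 × (3.255 / 18.02) = 0.3613; mass H = 0.3613 × 1.008 = 0.3642 g
mol S = 5.787 / 64.07 = 0.09032; mass S = 2.897 g
mass O = 6.333 − (4.888) = 1.445 g → mol O = 0.09031
Ratios (÷ 0.09031): C 1.500, H 4.000, O 1.000, S 1.000
×2: C 3.00, H 8.00, O 2.00, S 2.00 → C3H8O2S2

C3H8O2S2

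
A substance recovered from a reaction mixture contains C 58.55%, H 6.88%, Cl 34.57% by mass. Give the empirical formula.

C5H7Cl

Assume 100 g: 58.55 g C, 6.88 g H, 34.57 g Cl.
Moles — C: 58.55 / 12.01 = 4.875 mol; H: 6.88 / 1.008 = 6.825 mol; Cl: 34.57 / 35.45 = 0.9752 mol
Ratios (÷ 0.9752): C 4.999, H 6.999, Cl 1.000
→ C5H7Cl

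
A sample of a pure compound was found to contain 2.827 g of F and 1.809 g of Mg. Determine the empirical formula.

n(F) = 2.827/19.00 = 0.1488, n(Mg) = 1.809/24.31 = 0.07441
Ratios (÷ 0.07441): F 1.999, Mg 1.000
Ratio ≈ 2:1, so the empirical formula is F2Mg

F2Mg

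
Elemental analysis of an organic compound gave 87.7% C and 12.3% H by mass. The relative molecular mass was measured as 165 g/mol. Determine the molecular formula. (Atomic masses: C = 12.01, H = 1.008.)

Assume 100 g: 87.7 g C, 12.3 g H.
Moles — C: 87.7 / 12.01 = 7.302 mol; H: 12.3 / 1.008 = 12.2 mol
Smallest is C at 7.302 mol; normalising gives C 1.000, H 1.671
Multiply by 3: C 3.00, H 5.01 → C3H5
Empirical-formula mass = 41.07 g/mol
n = 165 / 41.07 = 4.02 ≈ 4
Molecular formula = (C3H5)×4 = C12H20

C12H20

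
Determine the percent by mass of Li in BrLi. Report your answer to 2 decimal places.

Molar mass = 1(79.90) + 1(6.94) = 86.840 g/mol
Mass of Li per mole = 1 × 6.94 = 6.940 g
% Li = 6.940 / 86.840 × 100 = 7.99%

7.99%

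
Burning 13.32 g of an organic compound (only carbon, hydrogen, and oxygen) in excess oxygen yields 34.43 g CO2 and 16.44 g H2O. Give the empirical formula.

C6H14O

mol C = 34.43 / 44.01 = 0.7823; mass C = 0.7823 × 12.01 = 9.396 g
mol H = 2 × (16.44 / 18.02) = 1.825; mass H = 1.825 × 1.008 = 1.839 g
mass O = 13.32 − (11.23) = 2.085 g → mol O = 0.1303
Smallest is O at 0.1303 mol; normalising gives C 6.003, H 14.002, O 1.000
≈ 6:14:1 → C6H14O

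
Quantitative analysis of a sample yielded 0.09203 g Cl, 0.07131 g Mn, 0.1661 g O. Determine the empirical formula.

Cl2MnO8

n(Cl) = 0.09203/35.45 = 0.002596, n(Mn) = 0.07131/54.94 = 0.001298, n(O) = 0.1661/16.00 = 0.01038
Divide by the smallest (0.001298 mol Mn): Cl 2.000, Mn 1.000, O 7.998
≈ 2:1:8 → Cl2MnO8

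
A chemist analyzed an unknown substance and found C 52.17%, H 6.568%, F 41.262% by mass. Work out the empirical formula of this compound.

C2H3F

Assume 100 g: 52.17 g C, 6.568 g H, 41.262 g F.
C: 52.17 g ÷ 12.01 g/mol = 4.344 mol
H: 6.568 g ÷ 1.008 g/mol = 6.516 mol
F: 41.262 g ÷ 19.00 g/mol = 2.172 mol
Ratios (÷ 2.172): C 2.000, H 3.000, F 1.000
≈ 2:3:1 → C2H3F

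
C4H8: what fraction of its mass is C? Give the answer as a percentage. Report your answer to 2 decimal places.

85.63%

Molar mass = 4(12.01) + 8(1.008) = 56.104 g/mol
Mass of C per mole = 4 × 12.01 = 48.040 g
% C = 48.040 / 56.104 × 100 = 85.63%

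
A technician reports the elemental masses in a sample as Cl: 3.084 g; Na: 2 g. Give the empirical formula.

ClNa

Cl: 3.084 g ÷ 35.45 g/mol = 0.087 mol
Na: 2 g ÷ 22.99 g/mol = 0.08699 mol
Smallest is Na at 0.08699 mol; normalising gives Cl 1.000, Na 1.000
Ratio ≈ 1:1, so the empirical formula is ClNa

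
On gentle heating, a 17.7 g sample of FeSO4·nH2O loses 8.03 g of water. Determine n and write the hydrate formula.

Mass of anhydrous FeSO4 = 17.7 − 8.03 = 9.67 g
mol H2O = 8.03 / 18.02 = 0.4456
Molar mass of FeSO4 = 151.92 g/mol → mol FeSO4 = 9.67 / 151.92 = 0.06365
n = 0.4456 / 0.06365 = 7.00 ≈ 7 → FeSO4·7H2O

FeSO4·7H2O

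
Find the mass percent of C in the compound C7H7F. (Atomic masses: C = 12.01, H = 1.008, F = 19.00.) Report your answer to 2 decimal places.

Molar mass = 7(12.01) + 7(1.008) + 1(19.00) = 110.126 g/mol
Mass of C per mole = 7 × 12.01 = 84.070 g
% C = 84.070 / 110.126 × 100 = 76.34%

76.34%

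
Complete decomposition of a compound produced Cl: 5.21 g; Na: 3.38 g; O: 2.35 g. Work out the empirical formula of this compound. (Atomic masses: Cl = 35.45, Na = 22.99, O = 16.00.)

Moles — Cl: 5.21 / 35.45 = 0.147 mol; Na: 3.38 / 22.99 = 0.147 mol; O: 2.35 / 16.00 = 0.1469 mol
Ratios (÷ 0.1469): Cl 1.001, Na 1.001, O 1.000
≈ 1:1:1 → ClNaO

ClNaO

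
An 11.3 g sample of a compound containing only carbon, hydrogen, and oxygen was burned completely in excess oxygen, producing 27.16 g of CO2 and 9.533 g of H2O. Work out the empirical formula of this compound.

C7H12O2

mol C = 27.16 / 44.01 = 0.6171; mass C = 0.6171 × 12.01 = 7.412 g
mol H = 2 × (9.533 / 18.02) = 1.058; mass H = 1.058 × 1.008 = 1.067 g
mass O = 11.3 − (8.478) = 2.822 g → mol O = 0.1764
Ratios (÷ 0.1764): C 3.499, H 5.999, O 1.000
Multiply by 2: C 7.00, H 12.00, O 2.00 → C7H12O2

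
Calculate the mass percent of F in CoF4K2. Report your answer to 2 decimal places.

Molar mass = 1(58.93) + 4(19.00) + 2(39.10) = 213.130 g/mol
Mass of F per mole = 4 × 19.00 = 76.000 g
% F = 76.000 / 213.130 × 100 = 35.66%

35.66%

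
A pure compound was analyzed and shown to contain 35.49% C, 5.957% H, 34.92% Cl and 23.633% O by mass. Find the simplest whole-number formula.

C6H12Cl2O3

Assume 100 g: 35.49 g C, 5.957 g H, 34.92 g Cl, 23.633 g O.
Moles — C: 35.49 / 12.01 = 2.955 mol; H: 5.957 / 1.008 = 5.91 mol; Cl: 34.92 / 35.45 = 0.985 mol; O: 23.633 / 16.00 = 1.477 mol
Smallest is Cl at 0.985 mol; normalising gives C 3.000, H 5.999, Cl 1.000, O 1.499
×2: C 6.00, H 12.00, Cl 2.00, O 3.00 → C6H12Cl2O3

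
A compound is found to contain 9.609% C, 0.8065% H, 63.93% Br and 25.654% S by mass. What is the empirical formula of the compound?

Assume 100 g: 9.609 g C, 0.8065 g H, 63.93 g Br, 25.654 g S.
n(C) = 9.609/12.01 = 0.8001, n(H) = 0.8065/1.008 = 0.8001, n(Br) = 63.93/79.90 = 0.8001, n(S) = 25.654/32.07 = 0.7999
Divide by the smallest (0.7999 mol S): C 1.000, H 1.000, Br 1.000, S 1.000
Ratio ≈ 1:1:1:1, so the empirical formula is CHBrS

CHBrS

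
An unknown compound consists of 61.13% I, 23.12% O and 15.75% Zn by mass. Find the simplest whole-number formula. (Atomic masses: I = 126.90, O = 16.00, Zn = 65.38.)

I2O6Zn

Assume 100 g: 61.13 g I, 23.12 g O, 15.75 g Zn.
n(I) = 61.13/126.90 = 0.4817, n(O) = 23.12/16.00 = 1.445, n(Zn) = 15.75/65.38 = 0.2409
Divide by the smallest (0.2409 mol Zn): I 2.000, O 5.998, Zn 1.000
→ I2O6Zn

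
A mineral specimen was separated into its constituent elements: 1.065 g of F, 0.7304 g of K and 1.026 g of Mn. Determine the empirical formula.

F3KMn

F: 1.065 g ÷ 19.00 g/mol = 0.05605 mol
K: 0.7304 g ÷ 39.10 g/mol = 0.01868 mol
Mn: 1.026 g ÷ 54.94 g/mol = 0.01867 mol
Smallest is Mn at 0.01867 mol; normalising gives F 3.001, K 1.000, Mn 1.000
→ F3KMn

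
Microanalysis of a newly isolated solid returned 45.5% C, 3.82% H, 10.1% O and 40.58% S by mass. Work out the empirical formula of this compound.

C6H6OS2

Assume 100 g: 45.5 g C, 3.82 g H, 10.1 g O, 40.58 g S.
C: 45.5 g ÷ 12.01 g/mol = 3.789 mol
H: 3.82 g ÷ 1.008 g/mol = 3.79 mol
O: 10.1 g ÷ 16.00 g/mol = 0.6312 mol
S: 40.58 g ÷ 32.07 g/mol = 1.265 mol
Smallest is O at 0.6312 mol; normalising gives C 6.002, H 6.003, O 1.000, S 2.005
Ratio ≈ 6:6:1:2, so the empirical formula is C6H6OS2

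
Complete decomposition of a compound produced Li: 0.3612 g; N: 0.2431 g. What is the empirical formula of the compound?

Li3N

n(Li) = 0.3612/6.94 = 0.05205, n(N) = 0.2431/14.01 = 0.01735
Divide by the smallest (0.01735 mol N): Li 2.999, N 1.000
Ratio ≈ 3:1, so the empirical formula is Li3N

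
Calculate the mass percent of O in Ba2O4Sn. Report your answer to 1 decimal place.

14.0%

Molar mass = 2(137.33) + 4(16.00) + 1(118.71) = 457.370 g/mol
Mass of O per mole = 4 × 16.00 = 64.000 g
% O = 64.000 / 457.370 × 100 = 14.0%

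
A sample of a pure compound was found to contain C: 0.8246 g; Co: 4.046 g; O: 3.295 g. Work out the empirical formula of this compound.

Moles — C: 0.8246 / 12.01 = 0.06866 mol; Co: 4.046 / 58.93 = 0.06866 mol; O: 3.295 / 16.00 = 0.2059 mol
Divide by the smallest (0.06866 mol Co): C 1.000, Co 1.000, O 2.999
→ CCoO3

CCoO3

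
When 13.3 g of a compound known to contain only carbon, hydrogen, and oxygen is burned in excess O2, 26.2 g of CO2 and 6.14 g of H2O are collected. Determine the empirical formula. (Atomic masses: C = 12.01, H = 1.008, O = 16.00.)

C7H8O4

mol C = 26.2 / 44.01 = 0.5953; mass C = 0.5953 × 12.01 = 7.150 g
mol H = 2 × (6.14 / 18.02) = 0.6815; mass H = 0.6815 × 1.008 = 0.6869 g
mass O = 13.3 − (7.837) = 5.463 g → mol O = 0.3415
Divide by the smallest (0.3415 mol O): C 1.743, H 1.996, O 1.000
×4: C 6.97, H 7.98, O 4.00 → C7H8O4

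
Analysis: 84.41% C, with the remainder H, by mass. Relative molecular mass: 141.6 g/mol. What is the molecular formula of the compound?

Assume 100 g: 84.41 g C, 15.59 g H.
n(C) = 84.41/12.01 = 7.028, n(H) = 15.59/1.008 = 15.47
Ratios (÷ 7.028): C 1.000, H 2.201
Multiply by 5: C 5.00, H 11.00 → C5H11
Empirical-formula mass = 71.14 g/mol
n = 141.6 / 71.14 = 1.99 ≈ 2
Molecular formula = (C5H11)×2 = C10H22

C10H22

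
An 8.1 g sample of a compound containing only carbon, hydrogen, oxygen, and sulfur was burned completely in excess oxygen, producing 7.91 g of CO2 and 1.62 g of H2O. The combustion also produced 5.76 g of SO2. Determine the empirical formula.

C2H2O2S

mol C = 7.91 / 44.01 = 0.1797; mass C = 0.1797 × 12.01 = 2.159 g
mol H = 2 × (1.62 / 18.02) = 0.1798; mass H = 0.1798 × 1.008 = 0.1812 g
mol S = 5.76 / 64.07 = 0.08990; mass S = 2.883 g
mass O = 8.1 − (5.223) = 2.877 g → mol O = 0.1798
Ratios (÷ 0.0899): C 1.999, H 2.000, O 2.000, S 1.000
→ C2H2O2S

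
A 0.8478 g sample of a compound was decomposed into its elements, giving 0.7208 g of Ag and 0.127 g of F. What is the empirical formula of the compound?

Moles — Ag: 0.7208 / 107.87 = 0.006682 mol; F: 0.127 / 19.00 = 0.006684 mol
Smallest is Ag at 0.006682 mol; normalising gives Ag 1.000, F 1.000
≈ 1:1 → AgF

AgF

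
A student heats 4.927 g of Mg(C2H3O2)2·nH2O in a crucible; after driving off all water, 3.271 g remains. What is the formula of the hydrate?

Mg(C2H3O2)2·4H2O

Mass of water lost = 4.927 − 3.271 = 1.656 g → 1.656 / 18.02 = 0.0919 mol H2O
Molar mass of Mg(C2H3O2)2 = 142.40 g/mol → mol Mg(C2H3O2)2 = 3.271 / 142.40 = 0.02297
n = 0.0919 / 0.02297 = 4.00 ≈ 4 → Mg(C2H3O2)2·4H2O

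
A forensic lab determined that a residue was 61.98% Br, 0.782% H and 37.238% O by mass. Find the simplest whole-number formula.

Assume 100 g: 61.98 g Br, 0.782 g H, 37.238 g O.
Br: 61.98 g ÷ 79.90 g/mol = 0.7757 mol
H: 0.782 g ÷ 1.008 g/mol = 0.7758 mol
O: 37.238 g ÷ 16.00 g/mol = 2.327 mol
Divide by the smallest (0.7757 mol Br): Br 1.000, H 1.000, O 3.000
→ BrHO3

BrHO3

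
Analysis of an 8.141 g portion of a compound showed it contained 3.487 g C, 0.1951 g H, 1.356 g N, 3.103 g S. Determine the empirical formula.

C3H2NS

n(C) = 3.487/12.01 = 0.2903, n(H) = 0.1951/1.008 = 0.1936, n(N) = 1.356/14.01 = 0.09679, n(S) = 3.103/32.07 = 0.09676
Divide by the smallest (0.09676 mol S): C 3.001, H 2.000, N 1.000, S 1.000
≈ 3:2:1:1 → C3H2NS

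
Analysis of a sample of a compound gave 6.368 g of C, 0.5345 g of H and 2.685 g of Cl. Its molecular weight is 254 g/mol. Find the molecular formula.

C14H14Cl2

C: 6.368 g ÷ 12.01 g/mol = 0.5302 mol
H: 0.5345 g ÷ 1.008 g/mol = 0.5303 mol
Cl: 2.685 g ÷ 35.45 g/mol = 0.07574 mol
Divide by the smallest (0.07574 mol Cl): C 7.001, H 7.001, Cl 1.000
→ C7H7Cl
Empirical-formula mass = 126.58 g/mol
n = 254 / 126.58 = 2.01 ≈ 2
Molecular formula = (C7H7Cl)×2 = C14H14Cl2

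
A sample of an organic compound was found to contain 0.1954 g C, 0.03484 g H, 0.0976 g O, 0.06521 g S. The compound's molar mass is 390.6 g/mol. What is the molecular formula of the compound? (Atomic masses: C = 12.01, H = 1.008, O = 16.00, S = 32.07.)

C16H34O6S2

Moles — C: 0.1954 / 12.01 = 0.01627 mol; H: 0.03484 / 1.008 = 0.03456 mol; O: 0.0976 / 16.00 = 0.0061 mol; S: 0.06521 / 32.07 = 0.002033 mol
Ratios (÷ 0.002033): C 8.001, H 16.998, O 3.000, S 1.000
Ratio ≈ 8:17:3:1, so the empirical formula is C8H17O3S
Empirical-formula mass = 193.29 g/mol
n = 390.6 / 193.29 = 2.02 ≈ 2
Molecular formula = (C8H17O3S)×2 = C16H34O6S2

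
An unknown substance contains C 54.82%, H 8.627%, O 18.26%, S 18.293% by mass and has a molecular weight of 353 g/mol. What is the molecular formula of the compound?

Assume 100 g: 54.82 g C, 8.627 g H, 18.26 g O, 18.293 g S.
C: 54.82 g ÷ 12.01 g/mol = 4.565 mol
H: 8.627 g ÷ 1.008 g/mol = 8.559 mol
O: 18.26 g ÷ 16.00 g/mol = 1.141 mol
S: 18.293 g ÷ 32.07 g/mol = 0.5704 mol
Ratios (÷ 0.5704): C 8.002, H 15.004, O 2.001, S 1.000
Ratio ≈ 8:15:2:1, so the empirical formula is C8H15O2S
Empirical-formula mass = 175.27 g/mol
n = 353 / 175.27 = 2.01 ≈ 2
Molecular formula = (C8H15O2S)×2 = C16H30O4S2

C16H30O4S2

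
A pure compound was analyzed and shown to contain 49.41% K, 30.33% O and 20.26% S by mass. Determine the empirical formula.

Assume 100 g: 49.41 g K, 30.33 g O, 20.26 g S.
K: 49.41 g ÷ 39.10 g/mol = 1.264 mol
O: 30.33 g ÷ 16.00 g/mol = 1.896 mol
S: 20.26 g ÷ 32.07 g/mol = 0.6317 mol
Divide by the smallest (0.6317 mol S): K 2.000, O 3.001, S 1.000
≈ 2:3:1 → K2O3S

K2O3S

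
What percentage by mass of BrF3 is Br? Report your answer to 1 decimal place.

Molar mass = 1(79.90) + 3(19.00) = 136.900 g/mol
Mass of Br per mole = 1 × 79.90 = 79.900 g
% Br = 79.900 / 136.900 × 100 = 58.4%

58.4%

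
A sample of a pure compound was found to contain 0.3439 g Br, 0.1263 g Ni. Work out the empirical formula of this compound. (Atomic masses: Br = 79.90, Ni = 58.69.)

Br2Ni

Moles — Br: 0.3439 / 79.90 = 0.004304 mol; Ni: 0.1263 / 58.69 = 0.002152 mol
Divide by the smallest (0.002152 mol Ni): Br 2.000, Ni 1.000
→ Br2Ni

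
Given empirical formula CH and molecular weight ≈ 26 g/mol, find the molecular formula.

C2H2

Empirical-formula mass = 13.02 g/mol
n = 26 / 13.02 = 2.00 ≈ 2
Molecular formula = (CH)2 = C2H2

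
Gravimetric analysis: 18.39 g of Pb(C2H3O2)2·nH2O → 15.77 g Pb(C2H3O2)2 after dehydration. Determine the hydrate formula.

Mass of water lost = 18.39 − 15.77 = 2.62 g → 2.62 / 18.02 = 0.1454 mol H2O
Molar mass of Pb(C2H3O2)2 = 325.29 g/mol → mol Pb(C2H3O2)2 = 15.77 / 325.29 = 0.04848
n = 0.1454 / 0.04848 = 3.00 ≈ 3 → Pb(C2H3O2)2·3H2O

Pb(C2H3O2)2·3H2O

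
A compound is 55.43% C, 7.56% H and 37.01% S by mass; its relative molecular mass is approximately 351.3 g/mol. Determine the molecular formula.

Assume 100 g: 55.43 g C, 7.56 g H, 37.01 g S.
n(C) = 55.43/12.01 = 4.615, n(H) = 7.56/1.008 = 7.5, n(S) = 37.01/32.07 = 1.154
Smallest is S at 1.154 mol; normalising gives C 3.999, H 6.499, S 1.000
Scaling by 2: C 8.00, H 13.00, S 2.00 → C8H13S2
Empirical-formula mass = 173.32 g/mol
n = 351.3 / 173.32 = 2.03 ≈ 2
Molecular formula = (C8H13S2)×2 = C16H26S4

C16H26S4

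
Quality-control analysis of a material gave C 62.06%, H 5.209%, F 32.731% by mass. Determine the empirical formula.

C3H3F

Assume 100 g: 62.06 g C, 5.209 g H, 32.731 g F.
n(C) = 62.06/12.01 = 5.167, n(H) = 5.209/1.008 = 5.168, n(F) = 32.731/19.00 = 1.723
Divide by the smallest (1.723 mol F): C 3.000, H 3.000, F 1.000
→ C3H3F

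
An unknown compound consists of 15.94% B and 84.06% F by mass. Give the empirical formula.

BF3

Assume 100 g: 15.94 g B, 84.06 g F.
B: 15.94 g ÷ 10.81 g/mol = 1.475 mol
F: 84.06 g ÷ 19.00 g/mol = 4.424 mol
Ratios (÷ 1.475): B 1.000, F 3.000
≈ 1:3 → BF3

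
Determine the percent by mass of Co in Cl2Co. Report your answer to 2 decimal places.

Molar mass = 2(35.45) + 1(58.93) = 129.830 g/mol
Mass of Co per mole = 1 × 58.93 = 58.930 g
% Co = 58.930 / 129.830 × 100 = 45.39%

45.39%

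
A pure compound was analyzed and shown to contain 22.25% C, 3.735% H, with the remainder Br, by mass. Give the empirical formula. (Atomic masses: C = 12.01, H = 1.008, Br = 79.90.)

C2H4Br

Assume 100 g: 22.25 g C, 3.735 g H, 74.015 g Br.
Moles — C: 22.25 / 12.01 = 1.853 mol; H: 3.735 / 1.008 = 3.705 mol; Br: 74.015 / 79.90 = 0.9263 mol
Ratios (÷ 0.9263): C 2.000, H 4.000, Br 1.000
→ C2H4Br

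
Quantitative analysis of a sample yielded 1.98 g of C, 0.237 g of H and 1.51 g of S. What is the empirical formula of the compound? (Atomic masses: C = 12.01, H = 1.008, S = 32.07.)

C7H10S2

Moles — C: 1.98 / 12.01 = 0.1649 mol; H: 0.237 / 1.008 = 0.2351 mol; S: 1.51 / 32.07 = 0.04708 mol
Ratios (÷ 0.04708): C 3.501, H 4.994, S 1.000
Multiply by 2: C 7.00, H 9.99, S 2.00 → C7H10S2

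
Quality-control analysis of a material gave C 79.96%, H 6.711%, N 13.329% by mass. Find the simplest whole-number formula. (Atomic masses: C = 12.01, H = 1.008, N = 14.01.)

C7H7N

Assume 100 g: 79.96 g C, 6.711 g H, 13.329 g N.
C: 79.96 g ÷ 12.01 g/mol = 6.658 mol
H: 6.711 g ÷ 1.008 g/mol = 6.658 mol
N: 13.329 g ÷ 14.01 g/mol = 0.9514 mol
Ratios (÷ 0.9514): C 6.998, H 6.998, N 1.000
Ratio ≈ 7:7:1, so the empirical formula is C7H7N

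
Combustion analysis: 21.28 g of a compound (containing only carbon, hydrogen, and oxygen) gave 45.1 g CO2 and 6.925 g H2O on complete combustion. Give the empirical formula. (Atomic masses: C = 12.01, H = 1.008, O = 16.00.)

C4H3O2

mol C = 45.1 / 44.01 = 1.025; mass C = 1.025 × 12.01 = 12.31 g
mol H = 2 × (6.925 / 18.02) = 0.7686; mass H = 0.7686 × 1.008 = 0.7747 g
mass O = 21.28 − (13.08) = 8.198 g → mol O = 0.5124
Ratios (÷ 0.5124): C 2.000, H 1.500, O 1.000
×2: C 4.00, H 3.00, O 2.00 → C4H3O2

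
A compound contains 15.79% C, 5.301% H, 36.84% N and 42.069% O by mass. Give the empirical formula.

CH4N2O2

Assume 100 g: 15.79 g C, 5.301 g H, 36.84 g N, 42.069 g O.
Moles — C: 15.79 / 12.01 = 1.315 mol; H: 5.301 / 1.008 = 5.259 mol; N: 36.84 / 14.01 = 2.63 mol; O: 42.069 / 16.00 = 2.629 mol
Divide by the smallest (1.315 mol C): C 1.000, H 4.000, N 2.000, O 2.000
≈ 1:4:2:2 → CH4N2O2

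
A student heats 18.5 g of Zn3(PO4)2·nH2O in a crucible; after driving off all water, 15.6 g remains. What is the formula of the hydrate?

Mass of water lost = 18.5 − 15.6 = 2.9 g → 2.9 / 18.02 = 0.1609 mol H2O
Molar mass of Zn3(PO4)2 = 386.08 g/mol → mol Zn3(PO4)2 = 15.6 / 386.08 = 0.04041
n = 0.1609 / 0.04041 = 3.98 ≈ 4 → Zn3(PO4)2·4H2O

Zn3(PO4)2·4H2O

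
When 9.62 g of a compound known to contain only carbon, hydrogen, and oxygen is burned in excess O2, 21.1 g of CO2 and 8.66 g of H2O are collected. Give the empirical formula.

C8H16O3

mol C = 21.1 / 44.01 = 0.4794; mass C = 0.4794 × 12.01 = 5.758 g
mol H = 2 × (8.66 / 18.02) = 0.9612; mass H = 0.9612 × 1.008 = 0.9688 g
mass O = 9.62 − (6.727) = 2.893 g → mol O = 0.1808
Ratios (÷ 0.1808): C 2.651, H 5.316, O 1.000
×3: C 7.95, H 15.95, O 3.00 → C8H16O3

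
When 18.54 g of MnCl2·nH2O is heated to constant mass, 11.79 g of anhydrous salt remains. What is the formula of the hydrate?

MnCl2·4H2O

Mass of water lost = 18.54 − 11.79 = 6.75 g → 6.75 / 18.02 = 0.3746 mol H2O
Molar mass of MnCl2 = 125.84 g/mol → mol MnCl2 = 11.79 / 125.84 = 0.09369
n = 0.3746 / 0.09369 = 4.00 ≈ 4 → MnCl2·4H2O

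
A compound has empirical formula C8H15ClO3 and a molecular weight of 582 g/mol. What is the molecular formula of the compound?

Empirical-formula mass = 194.65 g/mol
n = 582 / 194.65 = 2.99 ≈ 3
Molecular formula = (C8H15ClO3)3 = C24H45Cl3O9

C24H45Cl3O9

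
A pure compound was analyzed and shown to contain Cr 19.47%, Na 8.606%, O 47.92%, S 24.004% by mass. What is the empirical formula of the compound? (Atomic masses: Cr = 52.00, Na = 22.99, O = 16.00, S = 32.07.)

Assume 100 g: 19.47 g Cr, 8.606 g Na, 47.92 g O, 24.004 g S.
Moles — Cr: 19.47 / 52.00 = 0.3744 mol; Na: 8.606 / 22.99 = 0.3743 mol; O: 47.92 / 16.00 = 2.995 mol; S: 24.004 / 32.07 = 0.7485 mol
Ratios (÷ 0.3743): Cr 1.000, Na 1.000, O 8.001, S 2.000
→ CrNaO8S2

CrNaO8S2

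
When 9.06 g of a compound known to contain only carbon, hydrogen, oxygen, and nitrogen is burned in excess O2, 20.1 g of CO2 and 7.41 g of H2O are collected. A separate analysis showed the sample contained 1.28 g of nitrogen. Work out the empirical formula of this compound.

mol C = 20.1 / 44.01 = 0.4567; mass C = 0.4567 × 12.01 = 5.485 g
mol H = 2 × (7.41 / 18.02) = 0.8224; mass H = 0.8224 × 1.008 = 0.8290 g
mol N = 1.28 / 14.01 = 0.09136
mass O = 9.06 − (7.594) = 1.466 g → mol O = 0.09162
Smallest is N at 0.09136 mol; normalising gives C 4.999, H 9.002, N 1.000, O 1.003
→ C5H9NO

C5H9NO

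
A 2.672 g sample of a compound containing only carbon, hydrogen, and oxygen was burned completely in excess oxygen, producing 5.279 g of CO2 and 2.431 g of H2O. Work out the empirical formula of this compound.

C4H9O2

mol C = 5.279 / 44.01 = 0.1200; mass C = 0.1200 × 12.01 = 1.441 g
mol H = 2 × (2.431 / 18.02) = 0.2698; mass H = 0.2698 × 1.008 = 0.2720 g
mass O = 2.672 − (1.713) = 0.9594 g → mol O = 0.05996
Ratios (÷ 0.05996): C 2.000, H 4.500, O 1.000
×2: C 4.00, H 9.00, O 2.00 → C4H9O2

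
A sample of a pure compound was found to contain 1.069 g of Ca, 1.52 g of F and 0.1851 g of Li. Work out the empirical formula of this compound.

Moles — Ca: 1.069 / 40.08 = 0.02667 mol; F: 1.52 / 19.00 = 0.08 mol; Li: 0.1851 / 6.94 = 0.02667 mol
Divide by the smallest (0.02667 mol Li): Ca 1.000, F 2.999, Li 1.000
≈ 1:3:1 → CaF3Li

CaF3Li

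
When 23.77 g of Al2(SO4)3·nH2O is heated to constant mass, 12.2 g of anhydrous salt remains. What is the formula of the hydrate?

Al2(SO4)3·18H2O

Mass of water lost = 23.77 − 12.2 = 11.57 g → 11.57 / 18.02 = 0.6421 mol H2O
Molar mass of Al2(SO4)3 = 342.17 g/mol → mol Al2(SO4)3 = 12.2 / 342.17 = 0.03565
n = 0.6421 / 0.03565 = 18.01 ≈ 18 → Al2(SO4)3·18H2O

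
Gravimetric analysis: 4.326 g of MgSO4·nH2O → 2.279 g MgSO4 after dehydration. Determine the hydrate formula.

Mass of water lost = 4.326 − 2.279 = 2.047 g → 2.047 / 18.02 = 0.1136 mol H2O
Molar mass of MgSO4 = 120.38 g/mol → mol MgSO4 = 2.279 / 120.38 = 0.01893
n = 0.1136 / 0.01893 = 6.00 ≈ 6 → MgSO4·6H2O

MgSO4·6H2O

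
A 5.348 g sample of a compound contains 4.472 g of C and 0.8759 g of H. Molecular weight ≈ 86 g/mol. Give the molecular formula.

C: 4.472 g ÷ 12.01 g/mol = 0.3724 mol
H: 0.8759 g ÷ 1.008 g/mol = 0.8689 mol
Smallest is C at 0.3724 mol; normalising gives C 1.000, H 2.334
Multiply by 3: C 3.00, H 7.00 → C3H7
Empirical-formula mass = 43.09 g/mol
n = 86 / 43.09 = 2.00 ≈ 2
Molecular formula = (C3H7)×2 = C6H14

C6H14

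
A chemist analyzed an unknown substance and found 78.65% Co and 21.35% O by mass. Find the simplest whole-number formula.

CoO

Assume 100 g: 78.65 g Co, 21.35 g O.
Moles — Co: 78.65 / 58.93 = 1.335 mol; O: 21.35 / 16.00 = 1.334 mol
Smallest is O at 1.334 mol; normalising gives Co 1.000, O 1.000
Ratio ≈ 1:1, so the empirical formula is CoO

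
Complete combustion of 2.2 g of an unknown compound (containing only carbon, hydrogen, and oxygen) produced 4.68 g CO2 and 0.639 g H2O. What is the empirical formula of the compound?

C6H4O3

mol C = 4.68 / 44.01 = 0.1063; mass C = 0.1063 × 12.01 = 1.277 g
mol H = 2 × (0.639 / 18.02) = 0.07092; mass H = 0.07092 × 1.008 = 0.07149 g
mass O = 2.2 − (1.349) = 0.8514 g → mol O = 0.05321
Smallest is O at 0.05321 mol; normalising gives C 1.998, H 1.333, O 1.000
×3: C 6.00, H 4.00, O 3.00 → C6H4O3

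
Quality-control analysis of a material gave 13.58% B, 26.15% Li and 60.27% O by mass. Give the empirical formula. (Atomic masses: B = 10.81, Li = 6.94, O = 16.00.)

Assume 100 g: 13.58 g B, 26.15 g Li, 60.27 g O.
n(B) = 13.58/10.81 = 1.256, n(Li) = 26.15/6.94 = 3.768, n(O) = 60.27/16.00 = 3.767
Smallest is B at 1.256 mol; normalising gives B 1.000, Li 2.999, O 2.999
Ratio ≈ 1:3:3, so the empirical formula is BLi3O3

BLi3O3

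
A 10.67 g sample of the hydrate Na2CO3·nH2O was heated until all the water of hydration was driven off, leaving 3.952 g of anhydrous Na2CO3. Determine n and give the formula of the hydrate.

Na2CO3·10H2O

Mass of water lost = 10.67 − 3.952 = 6.718 g → 6.718 / 18.02 = 0.3728 mol H2O
Molar mass of Na2CO3 = 105.99 g/mol → mol Na2CO3 = 3.952 / 105.99 = 0.03729
n = 0.3728 / 0.03729 = 10.00 ≈ 10 → Na2CO3·10H2O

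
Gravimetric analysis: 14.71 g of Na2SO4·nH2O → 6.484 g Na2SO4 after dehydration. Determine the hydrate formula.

Mass of water lost = 14.71 − 6.484 = 8.226 g → 8.226 / 18.02 = 0.4565 mol H2O
Molar mass of Na2SO4 = 142.05 g/mol → mol Na2SO4 = 6.484 / 142.05 = 0.04565
n = 0.4565 / 0.04565 = 10.00 ≈ 10 → Na2SO4·10H2O

Na2SO4·10H2O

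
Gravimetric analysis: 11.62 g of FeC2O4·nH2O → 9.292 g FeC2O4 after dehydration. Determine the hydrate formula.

Mass of water lost = 11.62 − 9.292 = 2.328 g → 2.328 / 18.02 = 0.1292 mol H2O
Molar mass of FeC2O4 = 143.87 g/mol → mol FeC2O4 = 9.292 / 143.87 = 0.06459
n = 0.1292 / 0.06459 = 2.00 ≈ 2 → FeC2O4·2H2O

FeC2O4·2H2O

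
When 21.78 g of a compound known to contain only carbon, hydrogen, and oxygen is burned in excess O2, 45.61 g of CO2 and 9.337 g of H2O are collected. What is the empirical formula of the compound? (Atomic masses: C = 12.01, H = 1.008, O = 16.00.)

mol C = 45.61 / 44.01 = 1.036; mass C = 1.036 × 12.01 = 12.45 g
mol H = 2 × (9.337 / 18.02) = 1.036; mass H = 1.036 × 1.008 = 1.045 g
mass O = 21.78 − (13.49) = 8.289 g → mol O = 0.5180
Divide by the smallest (0.518 mol O): C 2.000, H 2.000, O 1.000
≈ 2:2:1 → C2H2O

C2H2O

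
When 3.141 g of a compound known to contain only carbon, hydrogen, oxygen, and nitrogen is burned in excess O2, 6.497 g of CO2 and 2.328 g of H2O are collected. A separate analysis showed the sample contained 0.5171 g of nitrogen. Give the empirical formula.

C4H7NO

mol C = 6.497 / 44.01 = 0.1476; mass C = 0.1476 × 12.01 = 1.773 g
mol H = 2 × (2.328 / 18.02) = 0.2584; mass H = 0.2584 × 1.008 = 0.2604 g
mol N = 0.5171 / 14.01 = 0.03691
mass O = 3.141 − (2.551) = 0.5905 g → mol O = 0.03690
Divide by the smallest (0.0369 mol O): C 4.000, H 7.001, N 1.000, O 1.000
→ C4H7NO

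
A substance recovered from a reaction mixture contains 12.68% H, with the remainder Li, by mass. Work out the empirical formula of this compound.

Assume 100 g: 12.68 g H, 87.32 g Li.
n(H) = 12.68/1.008 = 12.58, n(Li) = 87.32/6.94 = 12.58
Smallest is H at 12.58 mol; normalising gives H 1.000, Li 1.000
≈ 1:1 → HLi

HLi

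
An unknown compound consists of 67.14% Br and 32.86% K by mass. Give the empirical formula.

BrK

Assume 100 g: 67.14 g Br, 32.86 g K.
n(Br) = 67.14/79.90 = 0.8403, n(K) = 32.86/39.10 = 0.8404
Ratios (÷ 0.8403): Br 1.000, K 1.000
Ratio ≈ 1:1, so the empirical formula is BrK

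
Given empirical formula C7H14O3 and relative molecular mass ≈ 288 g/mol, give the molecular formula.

Empirical-formula mass = 146.18 g/mol
n = 288 / 146.18 = 1.97 ≈ 2
Molecular formula = (C7H14O3)2 = C14H28O6

C14H28O6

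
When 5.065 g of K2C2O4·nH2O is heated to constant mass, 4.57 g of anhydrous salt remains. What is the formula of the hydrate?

K2C2O4·H2O

Mass of water lost = 5.065 − 4.57 = 0.495 g → 0.495 / 18.02 = 0.02747 mol H2O
Molar mass of K2C2O4 = 166.22 g/mol → mol K2C2O4 = 4.57 / 166.22 = 0.02749
n = 0.02747 / 0.02749 = 1.00 ≈ 1 → K2C2O4·H2O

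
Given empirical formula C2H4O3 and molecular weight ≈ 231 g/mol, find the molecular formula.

C6H12O9

Empirical-formula mass = 76.05 g/mol
n = 231 / 76.05 = 3.04 ≈ 3
Molecular formula = (C2H4O3)3 = C6H12O9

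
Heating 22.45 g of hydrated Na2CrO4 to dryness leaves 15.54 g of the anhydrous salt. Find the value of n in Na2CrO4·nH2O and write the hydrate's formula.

Mass of water lost = 22.45 − 15.54 = 6.91 g → 6.91 / 18.02 = 0.3835 mol H2O
Molar mass of Na2CrO4 = 161.98 g/mol → mol Na2CrO4 = 15.54 / 161.98 = 0.09594
n = 0.3835 / 0.09594 = 4.00 ≈ 4 → Na2CrO4·4H2O

Na2CrO4·4H2O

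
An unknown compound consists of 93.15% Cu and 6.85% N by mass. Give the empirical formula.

Cu3N

Assume 100 g: 93.15 g Cu, 6.85 g N.
Cu: 93.15 g ÷ 63.55 g/mol = 1.466 mol
N: 6.85 g ÷ 14.01 g/mol = 0.4889 mol
Ratios (÷ 0.4889): Cu 2.998, N 1.000
→ Cu3N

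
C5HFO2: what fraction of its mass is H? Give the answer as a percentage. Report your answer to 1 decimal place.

Molar mass = 5(12.01) + 1(1.008) + 1(19.00) + 2(16.00) = 112.058 g/mol
Mass of H per mole = 1 × 1.008 = 1.008 g
% H = 1.008 / 112.058 × 100 = 0.9%

0.9%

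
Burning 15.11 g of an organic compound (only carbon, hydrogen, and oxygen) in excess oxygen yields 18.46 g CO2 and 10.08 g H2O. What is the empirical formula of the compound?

C3H8O4

mol C = 18.46 / 44.01 = 0.4195; mass C = 0.4195 × 12.01 = 5.038 g
mol H = 2 × (10.08 / 18.02) = 1.119; mass H = 1.119 × 1.008 = 1.128 g
mass O = 15.11 − (6.165) = 8.945 g → mol O = 0.5590
Smallest is C at 0.4195 mol; normalising gives C 1.000, H 2.667, O 1.333
Multiply by 3: C 3.00, H 8.00, O 4.00 → C3H8O4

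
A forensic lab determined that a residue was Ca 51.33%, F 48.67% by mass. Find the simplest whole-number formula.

CaF2

Assume 100 g: 51.33 g Ca, 48.67 g F.
Moles — Ca: 51.33 / 40.08 = 1.281 mol; F: 48.67 / 19.00 = 2.562 mol
Ratios (÷ 1.281): Ca 1.000, F 2.000
≈ 1:2 → CaF2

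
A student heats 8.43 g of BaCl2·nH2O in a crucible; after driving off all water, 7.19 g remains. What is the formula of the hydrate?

BaCl2·2H2O

Mass of water lost = 8.43 − 7.19 = 1.24 g → 1.24 / 18.02 = 0.06881 mol H2O
Molar mass of BaCl2 = 208.23 g/mol → mol BaCl2 = 7.19 / 208.23 = 0.03453
n = 0.06881 / 0.03453 = 1.99 ≈ 2 → BaCl2·2H2O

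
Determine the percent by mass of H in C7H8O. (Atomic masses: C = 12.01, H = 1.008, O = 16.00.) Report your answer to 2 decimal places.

Molar mass = 7(12.01) + 8(1.008) + 1(16.00) = 108.134 g/mol
Mass of H per mole = 8 × 1.008 = 8.064 g
% H = 8.064 / 108.134 × 100 = 7.46%

7.46%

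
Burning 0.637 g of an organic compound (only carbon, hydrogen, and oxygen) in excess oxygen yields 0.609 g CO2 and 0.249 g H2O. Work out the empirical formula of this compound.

CH2O2

mol C = 0.609 / 44.01 = 0.01384; mass C = 0.01384 × 12.01 = 0.1662 g
mol H = 2 × (0.249 / 18.02) = 0.02764; mass H = 0.02764 × 1.008 = 0.02786 g
mass O = 0.637 − (0.1940) = 0.4430 g → mol O = 0.02768
Ratios (÷ 0.01384): C 1.000, H 1.997, O 2.001
Ratio ≈ 1:2:2, so the empirical formula is CH2O2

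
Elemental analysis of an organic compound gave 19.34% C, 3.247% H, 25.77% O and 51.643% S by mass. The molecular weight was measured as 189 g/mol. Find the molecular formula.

C3H6O3S3

Assume 100 g: 19.34 g C, 3.247 g H, 25.77 g O, 51.643 g S.
n(C) = 19.34/12.01 = 1.61, n(H) = 3.247/1.008 = 3.221, n(O) = 25.77/16.00 = 1.611, n(S) = 51.643/32.07 = 1.61
Smallest is S at 1.61 mol; normalising gives C 1.000, H 2.000, O 1.000, S 1.000
Ratio ≈ 1:2:1:1, so the empirical formula is CH2OS
Empirical-formula mass = 62.10 g/mol
n = 189 / 62.10 = 3.04 ≈ 3
Molecular formula = (CH2OS)×3 = C3H6O3S3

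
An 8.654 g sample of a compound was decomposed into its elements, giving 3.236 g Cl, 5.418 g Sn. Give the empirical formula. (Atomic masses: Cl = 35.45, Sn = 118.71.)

Cl2Sn

Cl: 3.236 g ÷ 35.45 g/mol = 0.09128 mol
Sn: 5.418 g ÷ 118.71 g/mol = 0.04564 mol
Divide by the smallest (0.04564 mol Sn): Cl 2.000, Sn 1.000
→ Cl2Sn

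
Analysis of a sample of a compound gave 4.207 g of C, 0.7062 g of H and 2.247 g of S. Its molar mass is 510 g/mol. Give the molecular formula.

C25H50S5

C: 4.207 g ÷ 12.01 g/mol = 0.3503 mol
H: 0.7062 g ÷ 1.008 g/mol = 0.7006 mol
S: 2.247 g ÷ 32.07 g/mol = 0.07007 mol
Ratios (÷ 0.07007): C 4.999, H 9.999, S 1.000
→ C5H10S
Empirical-formula mass = 102.20 g/mol
n = 510 / 102.20 = 4.99 ≈ 5
Molecular formula = (C5H10S)×5 = C25H50S5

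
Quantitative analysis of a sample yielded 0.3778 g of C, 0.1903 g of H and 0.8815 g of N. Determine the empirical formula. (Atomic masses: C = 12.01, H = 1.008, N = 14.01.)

C: 0.3778 g ÷ 12.01 g/mol = 0.03146 mol
H: 0.1903 g ÷ 1.008 g/mol = 0.1888 mol
N: 0.8815 g ÷ 14.01 g/mol = 0.06292 mol
Divide by the smallest (0.03146 mol C): C 1.000, H 6.001, N 2.000
Ratio ≈ 1:6:2, so the empirical formula is CH6N2

CH6N2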